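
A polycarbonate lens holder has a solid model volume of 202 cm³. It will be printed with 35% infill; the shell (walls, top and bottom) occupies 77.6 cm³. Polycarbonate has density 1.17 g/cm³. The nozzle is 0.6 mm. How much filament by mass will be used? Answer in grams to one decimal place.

Infill region = 202 − 77.6 = 124.4 cm³.
Infill deposited: 0.35 × 124.4 → 43.54 cm³.
Deposited volume = 77.6 + 43.54, so 121.14 cm³.
Mass = 121.14 × 1.17, so 141.7338 g.

141.7 g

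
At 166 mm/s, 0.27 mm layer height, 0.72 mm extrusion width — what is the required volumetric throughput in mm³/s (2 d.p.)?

A = 0.27 × 0.72, so 0.1944 mm².
Volumetric flow = 166 × 0.1944 = 32.27 mm³/s.

32.27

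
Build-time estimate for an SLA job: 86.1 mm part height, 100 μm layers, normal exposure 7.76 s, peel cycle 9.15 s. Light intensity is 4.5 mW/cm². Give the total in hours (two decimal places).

4.04 hours

Layer count = ceil(86.1 / 0.1) = 861.
Per-layer time = 7.76 + 9.15, so 16.91 s.
Build time: 861 × 16.91 s = 14559.51 s, i.e. 4.04 hours.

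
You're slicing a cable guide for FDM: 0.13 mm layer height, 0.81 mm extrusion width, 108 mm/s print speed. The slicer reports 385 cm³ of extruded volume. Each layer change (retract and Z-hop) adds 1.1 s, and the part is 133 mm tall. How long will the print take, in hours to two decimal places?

Line area = 0.13 × 0.81, so 0.1053 mm².
Total extruded path = 385000/0.1053 = 3656220.3 mm.
Time extruding = 3656220.3 / 108 = 33853.9 s.
Layer count = ceil(133 / 0.13) = 1024.
Z-hop total = 1024 × 1.1, so 1126.4 s.
Altogether 33853.9 + 1126.4 = 34980.3 s, i.e. 9.72 hours.

9.72 hours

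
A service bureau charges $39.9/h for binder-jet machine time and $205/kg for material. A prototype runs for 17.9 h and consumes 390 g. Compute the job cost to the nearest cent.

Machine cost = 39.9 × 17.9 = $714.21.
Feedstock cost: 205 × 390/1000 → $79.95.
Job cost: 714.21 + 79.95 = $794.16.

$794.16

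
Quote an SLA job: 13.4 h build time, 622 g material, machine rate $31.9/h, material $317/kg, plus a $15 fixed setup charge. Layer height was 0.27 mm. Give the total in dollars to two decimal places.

$639.63

Machine cost = 31.9 × 13.4, so $427.46.
Material cost = 317 × 622/1000, so $197.174.
Total = 427.46 + 197.174 + 15 = 639.634 ≈ $639.63.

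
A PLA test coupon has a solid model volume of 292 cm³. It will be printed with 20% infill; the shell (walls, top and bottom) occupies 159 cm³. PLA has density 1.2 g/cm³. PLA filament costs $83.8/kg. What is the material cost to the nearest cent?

$18.66

Volume inside the shell = 292 − 159, so 133 cm³.
Deposited infill: 0.20 × 133 → 26.6 cm³.
Total extruded = 159 + 26.6 = 185.6 cm³.
Mass = 185.6 × 1.2 = 222.72 g.
Cost = 222.72 g / 1000 × $83.8/kg = $18.66.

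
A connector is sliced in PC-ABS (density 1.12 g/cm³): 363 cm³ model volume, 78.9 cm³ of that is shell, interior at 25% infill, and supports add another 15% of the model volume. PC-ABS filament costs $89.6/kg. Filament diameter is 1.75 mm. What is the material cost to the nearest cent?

Infill region = 363 − 78.9 = 284.1 cm³.
Infill deposited: 0.25 × 284.1 → 71.025 cm³.
Support = 0.15 × 363 = 54.45 cm³.
Total printed volume = 78.9 + 71.025 + 54.45, so 204.375 cm³.
Mass = 204.375 × 1.12, so 228.9 g.
Cost = 228.9 g / 1000 × $89.6/kg = $20.51.

$20.51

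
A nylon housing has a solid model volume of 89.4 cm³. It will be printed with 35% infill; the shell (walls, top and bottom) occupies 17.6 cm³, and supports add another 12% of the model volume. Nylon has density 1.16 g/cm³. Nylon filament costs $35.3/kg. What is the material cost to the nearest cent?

$2.19

Infill region: 89.4 − 17.6 → 71.8 cm³.
Infill volume: 0.35 × 71.8 → 25.13 cm³.
Support = 0.12 × 89.4, so 10.728 cm³.
Deposited volume = 17.6 + 25.13 + 10.728, so 53.458 cm³.
Mass = 53.458 × 1.16, so 62.01128 g.
At $35.3/kg: 62.01128/1000 × 35.3 = $2.19.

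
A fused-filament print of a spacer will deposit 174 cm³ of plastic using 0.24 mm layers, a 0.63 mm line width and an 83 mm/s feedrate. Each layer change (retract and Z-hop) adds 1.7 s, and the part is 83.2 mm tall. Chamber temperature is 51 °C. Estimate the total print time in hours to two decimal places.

4.02 hours

Extrusion cross-section = 0.24 × 0.63 = 0.1512 mm².
Path length: 174000 mm³ / 0.1512 mm² → 1150793.7 mm.
Time extruding = 1150793.7 / 83 = 13865 s.
Layers = ⌈83.2/0.24⌉ = 347.
Non-print overhead = 347 × 1.7 = 589.9 s.
Altogether 13865 + 589.9 = 14454.9 s, i.e. 4.02 hours.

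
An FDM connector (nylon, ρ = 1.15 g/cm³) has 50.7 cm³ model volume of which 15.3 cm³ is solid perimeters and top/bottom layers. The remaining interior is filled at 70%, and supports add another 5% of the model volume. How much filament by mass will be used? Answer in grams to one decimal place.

49.0 g

Infill region: 50.7 − 15.3 → 35.4 cm³.
Deposited infill = 0.70 × 35.4, so 24.78 cm³.
Support = 0.05 × 50.7 = 2.535 cm³.
Total printed volume = 15.3 + 24.78 + 2.535 = 42.615 cm³.
Mass = 42.615 × 1.15, so 49.00725 g.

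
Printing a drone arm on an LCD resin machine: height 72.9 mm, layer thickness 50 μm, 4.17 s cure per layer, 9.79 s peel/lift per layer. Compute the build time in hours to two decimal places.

Layer count = ceil(72.9 / 0.05) = 1458.
Cycle time = 4.17 + 9.79 = 13.96 s.
Build time: 1458 × 13.96 s = 20353.68 s, i.e. 5.65 hours.

5.65 hours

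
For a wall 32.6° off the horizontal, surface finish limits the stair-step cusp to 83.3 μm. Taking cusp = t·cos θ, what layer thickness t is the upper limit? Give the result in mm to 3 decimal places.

0.099 mm

cos(32.6°) = 0.8425; t_max = 0.0833/0.8425 = 0.099 mm.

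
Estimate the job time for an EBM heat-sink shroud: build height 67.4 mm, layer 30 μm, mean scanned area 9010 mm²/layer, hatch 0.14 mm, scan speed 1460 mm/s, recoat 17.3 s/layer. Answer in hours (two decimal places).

38.31 hours

Layer count = ceil(67.4 / 0.03) = 2247.
Scan path per layer = 9010 / 0.14, so 64357.1 mm.
Beam time per layer = 64357.1 / 1460, so 44.0802 s.
Layer cycle: 44.0802 + 17.3 → 61.3802 s.
2247 layers × 61.3802 s/layer = 137921.3094 s, i.e. 38.31 hours.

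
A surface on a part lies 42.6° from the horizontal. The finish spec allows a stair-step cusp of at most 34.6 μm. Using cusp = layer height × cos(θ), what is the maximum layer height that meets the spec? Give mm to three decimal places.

Layer height = cusp / cos(42.6°) = 0.0346 / 0.7361 = 0.047 mm.

0.047 mm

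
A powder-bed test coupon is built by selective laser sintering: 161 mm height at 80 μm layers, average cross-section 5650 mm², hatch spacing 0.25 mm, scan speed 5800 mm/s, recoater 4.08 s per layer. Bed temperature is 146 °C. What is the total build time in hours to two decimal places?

Number of layers: 161 / 0.08 → 2013 (rounded up).
Hatch length per layer: 5650 / 0.25 → 22600 mm.
Laser time per layer = 22600 / 5800, so 3.8966 s.
Per-layer time: 3.8966 + 4.08 → 7.9766 s.
Build time = 2013 × 7.9766 = 16056.8958 s = 4.46 hours.

4.46 hours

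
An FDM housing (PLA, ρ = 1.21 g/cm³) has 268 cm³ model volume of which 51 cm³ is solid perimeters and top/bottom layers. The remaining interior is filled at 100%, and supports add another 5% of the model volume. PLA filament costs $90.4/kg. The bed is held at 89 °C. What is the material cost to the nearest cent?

$30.78

Infill region = 268 − 51 = 217 cm³.
Deposited infill: 1.00 × 217 → 217 cm³.
Support = 0.05 × 268 = 13.4 cm³.
Deposited volume = 51 + 217 + 13.4, so 281.4 cm³.
Mass = 281.4 × 1.21 = 340.494 g.
Cost = 340.494 g / 1000 × $90.4/kg = $30.78.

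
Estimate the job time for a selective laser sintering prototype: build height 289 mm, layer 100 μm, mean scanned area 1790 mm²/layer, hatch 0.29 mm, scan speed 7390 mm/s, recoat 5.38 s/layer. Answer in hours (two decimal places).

4.99 hours

Layer count = ceil(289 / 0.1) = 2890.
Per-layer scan distance = 1790 / 0.29, so 6172.4 mm.
Scan time per layer = 6172.4 / 7390 = 0.8352 s.
Time per layer: 0.8352 + 5.38 → 6.2152 s.
Total: 2890 × 6.2152 s = 17961.928 s → 4.99 hours.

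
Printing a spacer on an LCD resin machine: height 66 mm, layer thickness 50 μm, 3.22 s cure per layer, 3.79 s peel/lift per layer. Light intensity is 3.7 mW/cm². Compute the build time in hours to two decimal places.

2.57 hours

Layers = ⌈66/0.05⌉ = 1320.
Each layer takes: 3.22 + 3.79 → 7.01 s.
Build time: 1320 × 7.01 s = 9253.2 s, i.e. 2.57 hours.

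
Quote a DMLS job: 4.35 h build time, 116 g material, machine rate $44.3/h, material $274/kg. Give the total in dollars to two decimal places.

$224.49

Machine-time cost: 44.3 × 4.35 → $192.705.
Feedstock cost = 274 × 116/1000, so $31.784.
Total = 192.705 + 31.784 = 224.489 ≈ $224.49.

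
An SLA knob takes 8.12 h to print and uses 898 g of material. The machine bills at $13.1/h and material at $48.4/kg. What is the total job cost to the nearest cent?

$149.84

Time charge = 13.1 × 8.12 = $106.372.
Material charge: 48.4 × 898/1000 → $43.4632.
Job cost: 106.372 + 43.4632 = 149.8352 ≈ $149.84.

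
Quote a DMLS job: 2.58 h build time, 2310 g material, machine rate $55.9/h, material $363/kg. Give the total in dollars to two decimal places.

Time charge = 55.9 × 2.58, so $144.222.
Material cost = 363 × 2310/1000, so $838.53.
Job cost: 144.222 + 838.53 = 982.752 ≈ $982.75.

$982.75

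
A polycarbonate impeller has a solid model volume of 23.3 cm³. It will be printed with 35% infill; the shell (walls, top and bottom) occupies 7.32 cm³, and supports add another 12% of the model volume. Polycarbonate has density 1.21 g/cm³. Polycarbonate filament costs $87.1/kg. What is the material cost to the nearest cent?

$1.66

Volume inside the shell = 23.3 − 7.32 = 15.98 cm³.
Infill volume = 0.35 × 15.98, so 5.593 cm³.
Support = 0.12 × 23.3, so 2.796 cm³.
Total extruded = 7.32 + 5.593 + 2.796 = 15.709 cm³.
Mass: 15.709 × 1.21 → 19.00789 g.
Cost = 19.00789 g / 1000 × $87.1/kg = $1.66.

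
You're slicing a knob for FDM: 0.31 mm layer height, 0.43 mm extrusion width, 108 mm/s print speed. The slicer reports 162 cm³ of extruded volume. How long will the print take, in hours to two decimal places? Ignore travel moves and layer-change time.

3.13 hours

Extrusion cross-section = 0.31 × 0.43, so 0.1333 mm².
Toolpath length = 162 cm³ / 0.1333 mm² = 162000 / 0.1333 = 1215303.8 mm.
Print-move time = 1215303.8 / 108, so 11252.8 s.
In the requested units: 11252.8 s = 3.13 hours.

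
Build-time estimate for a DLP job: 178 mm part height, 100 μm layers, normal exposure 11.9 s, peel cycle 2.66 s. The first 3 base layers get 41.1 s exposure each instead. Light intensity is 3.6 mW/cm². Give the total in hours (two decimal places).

Number of layers: 178 / 0.1 → 1780 (rounded up).
Base layers = 3 × (41.1 + 2.66), so 131.28 s.
Normal layers: 1777 × (11.9 + 2.66) → 25873.12 s.
Total = 131.28 + 25873.12 = 26004.4 s = 7.22 hours.

7.22 hours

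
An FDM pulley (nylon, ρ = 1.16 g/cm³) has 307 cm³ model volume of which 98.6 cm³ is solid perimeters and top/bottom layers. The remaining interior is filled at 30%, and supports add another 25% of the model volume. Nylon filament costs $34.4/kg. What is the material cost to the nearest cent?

Volume inside the shell: 307 − 98.6 → 208.4 cm³.
Deposited infill = 0.30 × 208.4, so 62.52 cm³.
Support: 0.25 × 307 → 76.75 cm³.
Deposited volume = 98.6 + 62.52 + 76.75 = 237.87 cm³.
Mass = 237.87 × 1.16, so 275.9292 g.
At $34.4/kg: 275.9292/1000 × 34.4 = $9.49.

$9.49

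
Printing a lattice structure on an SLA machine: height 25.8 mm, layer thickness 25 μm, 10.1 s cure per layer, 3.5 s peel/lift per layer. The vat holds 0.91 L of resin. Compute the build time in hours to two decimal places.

Number of layers: 25.8 / 0.025 → 1032 (rounded up).
Cycle time = 10.1 + 3.5 = 13.6 s.
Build time: 1032 × 13.6 s = 14035.2 s, i.e. 3.90 hours.

3.90 hours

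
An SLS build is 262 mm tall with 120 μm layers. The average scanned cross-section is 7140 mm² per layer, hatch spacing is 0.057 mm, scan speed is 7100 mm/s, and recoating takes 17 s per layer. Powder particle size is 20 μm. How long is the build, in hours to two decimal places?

21.02 hours

Layers = ⌈262/0.12⌉ = 2184.
Scan path per layer: 7140 / 0.057 → 125263.2 mm.
Scan time per layer = 125263.2 / 7100, so 17.6427 s.
Layer cycle = 17.6427 + 17, so 34.6427 s.
Total: 2184 × 34.6427 s = 75659.6568 s → 21.02 hours.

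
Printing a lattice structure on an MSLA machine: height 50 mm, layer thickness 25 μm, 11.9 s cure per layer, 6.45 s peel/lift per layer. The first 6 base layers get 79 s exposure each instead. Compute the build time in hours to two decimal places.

Layer count = ceil(50 / 0.025) = 2000.
Burn-in layers = 6 × (79 + 6.45) = 512.7 s.
Normal layers = 1994 × (11.9 + 6.45), so 36589.9 s.
Sum: 512.7 + 36589.9 = 37102.6 s → 10.31 hours.

10.31 hours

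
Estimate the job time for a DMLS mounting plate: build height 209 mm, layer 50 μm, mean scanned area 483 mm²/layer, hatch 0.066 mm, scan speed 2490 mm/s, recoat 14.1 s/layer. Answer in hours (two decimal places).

19.78 hours

Layer count = ceil(209 / 0.05) = 4180.
Scan path per layer: 483 / 0.066 → 7318.2 mm.
Laser time per layer: 7318.2 / 2490 → 2.939 s.
Per-layer time = 2.939 + 14.1 = 17.039 s.
Build time = 4180 × 17.039 = 71223.02 s = 19.78 hours.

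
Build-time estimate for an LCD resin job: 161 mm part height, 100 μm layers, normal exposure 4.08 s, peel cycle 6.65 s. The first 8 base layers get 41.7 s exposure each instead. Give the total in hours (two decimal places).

Layer count = ceil(161 / 0.1) = 1610.
Bottom layers = 8 × (41.7 + 6.65), so 386.8 s.
Regular layers = 1602 × (4.08 + 6.65) = 17189.46 s.
Total = 386.8 + 17189.46 = 17576.26 s = 4.88 hours.

4.88 hours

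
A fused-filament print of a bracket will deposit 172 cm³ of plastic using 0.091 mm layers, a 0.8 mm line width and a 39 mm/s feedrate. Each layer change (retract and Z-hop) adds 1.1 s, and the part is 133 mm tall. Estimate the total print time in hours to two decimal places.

Line area = 0.091 × 0.8 = 0.0728 mm².
Toolpath length = 172 cm³ / 0.0728 mm² = 172000 / 0.0728 = 2362637.4 mm.
Extrusion time = 2362637.4 / 39, so 60580.4 s.
Layer count = ceil(133 / 0.091) = 1462.
Layer-change overhead: 1462 × 1.1 → 1608.2 s.
Total = 60580.4 + 1608.2 = 62188.6 s = 17.27 hours.

17.27 hours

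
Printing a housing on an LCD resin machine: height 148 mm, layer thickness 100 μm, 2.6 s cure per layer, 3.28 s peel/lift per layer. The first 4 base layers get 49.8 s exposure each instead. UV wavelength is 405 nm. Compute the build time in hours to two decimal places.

2.47 hours

Number of layers: 148 / 0.1 → 1480 (rounded up).
Burn-in layers: 4 × (49.8 + 3.28) → 212.32 s.
Remaining layers: 1476 × (2.6 + 3.28) → 8678.88 s.
Sum: 212.32 + 8678.88 = 8891.2 s → 2.47 hours.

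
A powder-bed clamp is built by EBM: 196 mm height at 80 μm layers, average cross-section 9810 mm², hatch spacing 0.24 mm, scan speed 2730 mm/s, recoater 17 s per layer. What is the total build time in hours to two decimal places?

Layers = ⌈196/0.08⌉ = 2450.
Hatch length per layer = 9810 / 0.24 = 40875 mm.
Per-layer scan time = 40875 / 2730, so 14.9725 s.
Time per layer = 14.9725 + 17, so 31.9725 s.
Build time = 2450 × 31.9725 = 78332.625 s = 21.76 hours.

21.76 hours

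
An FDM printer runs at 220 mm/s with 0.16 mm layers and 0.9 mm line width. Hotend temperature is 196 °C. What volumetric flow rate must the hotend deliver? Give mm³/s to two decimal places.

Bead cross-section = 0.16 × 0.9, so 0.144 mm².
Volumetric flow = 220 × 0.144 = 31.68 mm³/s.

31.68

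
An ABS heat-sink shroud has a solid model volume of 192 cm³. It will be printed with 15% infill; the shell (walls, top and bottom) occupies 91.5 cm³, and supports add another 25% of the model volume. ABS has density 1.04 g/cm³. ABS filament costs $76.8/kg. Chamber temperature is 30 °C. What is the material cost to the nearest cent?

$12.35

Interior volume = 192 − 91.5 = 100.5 cm³.
Deposited infill = 0.15 × 100.5 = 15.075 cm³.
Support: 0.25 × 192 → 48 cm³.
Total extruded = 91.5 + 15.075 + 48, so 154.575 cm³.
Mass: 154.575 × 1.04 → 160.758 g.
Cost = 160.758 g / 1000 × $76.8/kg = $12.35.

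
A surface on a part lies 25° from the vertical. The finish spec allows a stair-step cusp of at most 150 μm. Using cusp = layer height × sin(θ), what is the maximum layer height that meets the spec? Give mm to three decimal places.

0.355 mm

sin(25°) = 0.4226; t_max = 0.15/0.4226 = 0.355 mm.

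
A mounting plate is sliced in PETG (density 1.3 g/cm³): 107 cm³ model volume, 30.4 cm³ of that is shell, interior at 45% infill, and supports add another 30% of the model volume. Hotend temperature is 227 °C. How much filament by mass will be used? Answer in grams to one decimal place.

Interior volume = 107 − 30.4, so 76.6 cm³.
Infill volume = 0.45 × 76.6 = 34.47 cm³.
Support = 0.30 × 107 = 32.1 cm³.
Total extruded = 30.4 + 34.47 + 32.1, so 96.97 cm³.
Mass = 96.97 × 1.3, so 126.061 g.

126.1 g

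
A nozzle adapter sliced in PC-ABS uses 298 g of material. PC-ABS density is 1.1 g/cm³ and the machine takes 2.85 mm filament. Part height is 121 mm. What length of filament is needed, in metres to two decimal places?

42.47 m

Extruded volume: 298/1.1 = 270.9091 cm³ (270909.1 mm³).
A = π r² = π × 1.425² = 6.3794 mm².
L = V/A = 270909.1/6.3794 = 42466.24 mm → 42.47 m.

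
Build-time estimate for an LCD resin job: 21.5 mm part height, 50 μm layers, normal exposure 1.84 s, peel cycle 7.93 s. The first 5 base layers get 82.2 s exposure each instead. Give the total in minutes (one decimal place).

Layer count = ceil(21.5 / 0.05) = 430.
Base layers: 5 × (82.2 + 7.93) → 450.65 s.
Normal layers = 425 × (1.84 + 7.93) = 4152.25 s.
Total = 450.65 + 4152.25 = 4602.9 s = 76.7 minutes.

76.7 minutes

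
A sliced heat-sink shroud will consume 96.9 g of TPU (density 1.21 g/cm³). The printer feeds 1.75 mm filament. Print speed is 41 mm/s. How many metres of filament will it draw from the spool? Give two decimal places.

Extruded volume: 96.9/1.21 = 80.0826 cm³ (80082.6 mm³).
Filament cross-section = π × (1.75/2)² = 2.4053 mm².
Length = 80082.6 / 2.4053 = 33294.23 mm = 33.29 m.

33.29 m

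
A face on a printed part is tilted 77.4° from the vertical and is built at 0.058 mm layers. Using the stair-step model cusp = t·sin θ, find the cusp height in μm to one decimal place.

sin(77.4°) = 0.9759, so cusp = 0.058 × 0.9759 = 0.056602 mm → 56.6 μm.

56.6 μm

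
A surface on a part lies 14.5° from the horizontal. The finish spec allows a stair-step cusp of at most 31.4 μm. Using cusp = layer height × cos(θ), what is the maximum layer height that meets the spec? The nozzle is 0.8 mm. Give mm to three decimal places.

Layer height = cusp / cos(14.5°) = 0.0314 / 0.9681 = 0.032 mm.

0.032 mm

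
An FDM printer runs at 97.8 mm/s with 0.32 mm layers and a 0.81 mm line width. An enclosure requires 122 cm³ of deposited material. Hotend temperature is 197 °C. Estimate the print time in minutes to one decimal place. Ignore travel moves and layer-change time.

Bead cross-section = 0.32 × 0.81 = 0.2592 mm².
Total extruded path = 122000/0.2592 = 470679 mm.
Time extruding: 470679 / 97.8 → 4812.7 s.
In the requested units: 4812.7 s = 80.2 minutes.

80.2 minutes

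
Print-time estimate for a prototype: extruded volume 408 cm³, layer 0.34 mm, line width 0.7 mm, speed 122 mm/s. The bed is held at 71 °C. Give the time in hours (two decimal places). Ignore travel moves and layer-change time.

Extrusion cross-section = 0.34 × 0.7 = 0.238 mm².
Toolpath length = 408 cm³ / 0.238 mm² = 408000 / 0.238 = 1714285.7 mm.
Time extruding: 1714285.7 / 122 → 14051.5 s.
14051.5 s = 3.90 hours.

3.90 hours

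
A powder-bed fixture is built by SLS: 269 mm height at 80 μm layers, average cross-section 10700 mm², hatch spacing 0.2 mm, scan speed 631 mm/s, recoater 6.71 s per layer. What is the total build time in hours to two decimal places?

85.47 hours

Layers = ⌈269/0.08⌉ = 3363.
Hatch length per layer = 10700 / 0.2 = 53500 mm.
Per-layer scan time = 53500 / 631, so 84.7861 s.
Layer cycle = 84.7861 + 6.71 = 91.4961 s.
3363 layers × 91.4961 s/layer = 307701.3843 s, i.e. 85.47 hours.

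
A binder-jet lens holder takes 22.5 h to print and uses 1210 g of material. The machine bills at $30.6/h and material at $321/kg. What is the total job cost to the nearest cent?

Machine-time cost: 30.6 × 22.5 → $688.50.
Material cost = 321 × 1210/1000 = $388.41.
Job cost: 688.50 + 388.41 = $1076.91.

$1076.91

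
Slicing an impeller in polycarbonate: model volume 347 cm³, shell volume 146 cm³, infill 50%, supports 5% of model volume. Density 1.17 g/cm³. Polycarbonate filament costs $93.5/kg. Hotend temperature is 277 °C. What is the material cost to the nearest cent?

$28.86

Volume inside the shell = 347 − 146, so 201 cm³.
Infill deposited = 0.50 × 201 = 100.5 cm³.
Support: 0.05 × 347 → 17.35 cm³.
Deposited volume = 146 + 100.5 + 17.35, so 263.85 cm³.
Mass: 263.85 × 1.17 → 308.7045 g.
At $93.5/kg: 308.7045/1000 × 93.5 = $28.86.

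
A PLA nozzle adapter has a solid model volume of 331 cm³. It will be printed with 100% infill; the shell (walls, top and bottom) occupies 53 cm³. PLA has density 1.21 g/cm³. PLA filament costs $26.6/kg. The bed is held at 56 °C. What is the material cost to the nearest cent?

Infill region = 331 − 53, so 278 cm³.
Infill volume = 1.00 × 278, so 278 cm³.
Total printed volume = 53 + 278 = 331 cm³.
Mass: 331 × 1.21 → 400.51 g.
Cost = 400.51 g / 1000 × $26.6/kg = $10.65.

$10.65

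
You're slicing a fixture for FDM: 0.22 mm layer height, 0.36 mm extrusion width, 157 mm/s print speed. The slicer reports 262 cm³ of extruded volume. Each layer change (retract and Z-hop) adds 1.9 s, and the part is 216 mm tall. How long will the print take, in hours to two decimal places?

Bead cross-section = 0.22 × 0.36, so 0.0792 mm².
Path length: 262000 mm³ / 0.0792 mm² → 3308080.8 mm.
Extrusion time: 3308080.8 / 157 → 21070.6 s.
Layers = ⌈216/0.22⌉ = 982.
Z-hop total: 982 × 1.9 → 1865.8 s.
Altogether 21070.6 + 1865.8 = 22936.4 s, i.e. 6.37 hours.

6.37 hours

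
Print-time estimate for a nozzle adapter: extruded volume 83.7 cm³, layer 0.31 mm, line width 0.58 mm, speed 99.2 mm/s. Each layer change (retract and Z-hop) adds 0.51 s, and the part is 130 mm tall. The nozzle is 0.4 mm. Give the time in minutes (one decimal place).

81.8 minutes

Bead cross-section = 0.31 × 0.58 = 0.1798 mm².
Toolpath length = 83.7 cm³ / 0.1798 mm² = 83700 / 0.1798 = 465517.2 mm.
Extrusion time = 465517.2 / 99.2, so 4692.7 s.
Number of layers: 130 / 0.31 → 420 (rounded up).
Z-hop total = 420 × 0.51, so 214.2 s.
Total = 4692.7 + 214.2 = 4906.9 s = 81.8 minutes.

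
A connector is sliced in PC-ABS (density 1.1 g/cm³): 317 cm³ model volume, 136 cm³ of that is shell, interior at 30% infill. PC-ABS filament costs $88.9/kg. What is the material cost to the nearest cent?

Interior volume = 317 − 136, so 181 cm³.
Infill volume = 0.30 × 181, so 54.3 cm³.
Total printed volume = 136 + 54.3, so 190.3 cm³.
Mass = 190.3 × 1.1 = 209.33 g.
Cost = 209.33 g / 1000 × $88.9/kg = $18.61.

$18.61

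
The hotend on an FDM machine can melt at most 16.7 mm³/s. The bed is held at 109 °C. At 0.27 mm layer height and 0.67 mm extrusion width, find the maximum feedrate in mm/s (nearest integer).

92 mm/s

Extrusion cross-section = 0.27 × 0.67 = 0.1809 mm².
v_max = Q/A = 16.7/0.1809 = 92.32 mm/s → 92 mm/s.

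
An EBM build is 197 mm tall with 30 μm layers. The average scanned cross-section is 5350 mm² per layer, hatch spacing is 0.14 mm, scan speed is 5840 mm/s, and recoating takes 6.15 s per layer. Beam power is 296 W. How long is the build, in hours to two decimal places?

Number of layers: 197 / 0.03 → 6567 (rounded up).
Per-layer scan distance = 5350 / 0.14 = 38214.3 mm.
Per-layer scan time = 38214.3 / 5840 = 6.5435 s.
Time per layer: 6.5435 + 6.15 → 12.6935 s.
Total: 6567 × 12.6935 s = 83358.2145 s → 23.16 hours.

23.16 hours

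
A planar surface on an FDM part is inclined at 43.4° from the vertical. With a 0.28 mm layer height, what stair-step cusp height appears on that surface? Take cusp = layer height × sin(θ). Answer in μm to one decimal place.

sin(43.4°) = 0.6871, so cusp = 0.28 × 0.6871 = 0.192388 mm → 192.4 μm.

192.4 μm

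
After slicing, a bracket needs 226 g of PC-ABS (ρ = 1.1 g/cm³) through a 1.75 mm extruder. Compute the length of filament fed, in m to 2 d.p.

Volume = 226 g / 1.1 g·cm⁻³ = 205.4545 cm³ = 205454.5 mm³.
Filament cross-section = π × (1.75/2)² = 2.4053 mm².
Length = 205454.5 / 2.4053 = 85417.41 mm = 85.42 m.

85.42 m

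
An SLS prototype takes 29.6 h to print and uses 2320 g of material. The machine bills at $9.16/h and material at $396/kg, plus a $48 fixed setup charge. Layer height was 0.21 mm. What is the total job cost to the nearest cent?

$1237.86

Time charge: 9.16 × 29.6 → $271.136.
Feedstock cost = 396 × 2320/1000, so $918.72.
Total = 271.136 + 918.72 + 48 = 1237.856 ≈ $1237.86.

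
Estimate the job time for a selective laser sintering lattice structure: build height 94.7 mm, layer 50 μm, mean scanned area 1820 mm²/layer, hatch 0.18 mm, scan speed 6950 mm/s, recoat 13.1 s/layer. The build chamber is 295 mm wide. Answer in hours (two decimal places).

7.66 hours

Layers = ⌈94.7/0.05⌉ = 1894.
Scan path per layer = 1820 / 0.18 = 10111.1 mm.
Laser time per layer: 10111.1 / 6950 → 1.4548 s.
Layer cycle = 1.4548 + 13.1 = 14.5548 s.
Build time = 1894 × 14.5548 = 27566.7912 s = 7.66 hours.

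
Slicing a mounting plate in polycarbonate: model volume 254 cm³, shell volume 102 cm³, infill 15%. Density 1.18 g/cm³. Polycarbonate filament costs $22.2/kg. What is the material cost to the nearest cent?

Interior volume = 254 − 102, so 152 cm³.
Infill volume = 0.15 × 152 = 22.8 cm³.
Total printed volume = 102 + 22.8, so 124.8 cm³.
Mass: 124.8 × 1.18 → 147.264 g.
At $22.2/kg: 147.264/1000 × 22.2 = $3.27.

$3.27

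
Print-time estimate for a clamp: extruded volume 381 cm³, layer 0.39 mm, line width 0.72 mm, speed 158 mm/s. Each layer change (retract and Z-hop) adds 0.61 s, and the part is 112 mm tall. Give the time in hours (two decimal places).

2.43 hours

Line area = 0.39 × 0.72 = 0.2808 mm².
Toolpath length = 381 cm³ / 0.2808 mm² = 381000 / 0.2808 = 1356837.6 mm.
Print-move time: 1356837.6 / 158 → 8587.6 s.
Layers = ⌈112/0.39⌉ = 288.
Layer-change overhead: 288 × 0.61 → 175.68 s.
Altogether 8587.6 + 175.68 = 8763.28 s, i.e. 2.43 hours.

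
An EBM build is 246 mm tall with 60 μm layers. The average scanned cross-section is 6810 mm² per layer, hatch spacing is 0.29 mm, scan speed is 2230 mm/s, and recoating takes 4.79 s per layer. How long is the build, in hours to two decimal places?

17.45 hours

Layer count = ceil(246 / 0.06) = 4100.
Scan path per layer = 6810 / 0.29 = 23482.8 mm.
Scan time per layer: 23482.8 / 2230 → 10.5304 s.
Per-layer time = 10.5304 + 4.79 = 15.3204 s.
4100 layers × 15.3204 s/layer = 62813.64 s, i.e. 17.45 hours.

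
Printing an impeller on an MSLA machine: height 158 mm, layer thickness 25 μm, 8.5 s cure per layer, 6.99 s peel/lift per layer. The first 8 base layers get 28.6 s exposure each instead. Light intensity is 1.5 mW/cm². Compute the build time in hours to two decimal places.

Number of layers: 158 / 0.025 → 6320 (rounded up).
Burn-in layers = 8 × (28.6 + 6.99), so 284.72 s.
Normal layers: 6312 × (8.5 + 6.99) → 97772.88 s.
Sum: 284.72 + 97772.88 = 98057.6 s → 27.24 hours.

27.24 hours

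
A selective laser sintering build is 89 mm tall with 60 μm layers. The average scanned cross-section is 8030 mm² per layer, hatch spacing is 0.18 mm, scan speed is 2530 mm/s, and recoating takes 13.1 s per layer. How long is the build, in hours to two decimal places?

Layer count = ceil(89 / 0.06) = 1484.
Hatch length per layer = 8030 / 0.18 = 44611.1 mm.
Scan time per layer: 44611.1 / 2530 → 17.6328 s.
Time per layer = 17.6328 + 13.1, so 30.7328 s.
Build time = 1484 × 30.7328 = 45607.4752 s = 12.67 hours.

12.67 hours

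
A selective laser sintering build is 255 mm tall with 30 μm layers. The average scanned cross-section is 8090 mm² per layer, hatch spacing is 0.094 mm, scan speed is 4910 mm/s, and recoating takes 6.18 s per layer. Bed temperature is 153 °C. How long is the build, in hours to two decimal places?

55.98 hours

Number of layers: 255 / 0.03 → 8500 (rounded up).
Scan path per layer = 8090 / 0.094 = 86063.8 mm.
Scan time per layer = 86063.8 / 4910, so 17.5283 s.
Time per layer = 17.5283 + 6.18 = 23.7083 s.
Total: 8500 × 23.7083 s = 201520.55 s → 55.98 hours.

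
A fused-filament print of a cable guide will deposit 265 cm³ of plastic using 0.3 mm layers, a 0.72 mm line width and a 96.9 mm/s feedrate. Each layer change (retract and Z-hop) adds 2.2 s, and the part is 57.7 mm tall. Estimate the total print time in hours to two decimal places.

Bead cross-section = 0.3 × 0.72 = 0.216 mm².
Toolpath length = 265 cm³ / 0.216 mm² = 265000 / 0.216 = 1226851.9 mm.
Print-move time = 1226851.9 / 96.9 = 12661 s.
Layers = ⌈57.7/0.3⌉ = 193.
Non-print overhead = 193 × 2.2 = 424.6 s.
Total = 12661 + 424.6 = 13085.6 s = 3.63 hours.

3.63 hours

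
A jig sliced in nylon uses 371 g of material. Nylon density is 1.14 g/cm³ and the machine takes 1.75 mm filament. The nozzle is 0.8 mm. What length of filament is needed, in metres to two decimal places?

Volume = 371 g / 1.14 g·cm⁻³ = 325.4386 cm³ = 325438.6 mm³.
A = π r² = π × 0.875² = 2.4053 mm².
L = V/A = 325438.6/2.4053 = 135300.63 mm → 135.30 m.

135.30 m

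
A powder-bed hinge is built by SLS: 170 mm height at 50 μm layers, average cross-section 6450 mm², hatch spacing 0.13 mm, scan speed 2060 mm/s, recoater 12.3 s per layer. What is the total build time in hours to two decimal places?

Layer count = ceil(170 / 0.05) = 3400.
Scan path per layer: 6450 / 0.13 → 49615.4 mm.
Laser time per layer = 49615.4 / 2060 = 24.0851 s.
Per-layer time = 24.0851 + 12.3 = 36.3851 s.
3400 layers × 36.3851 s/layer = 123709.34 s, i.e. 34.36 hours.

34.36 hours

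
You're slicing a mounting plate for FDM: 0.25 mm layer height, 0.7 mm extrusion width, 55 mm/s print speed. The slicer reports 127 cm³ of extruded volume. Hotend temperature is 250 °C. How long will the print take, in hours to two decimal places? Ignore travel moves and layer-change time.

3.67 hours

Line area = 0.25 × 0.7 = 0.175 mm².
Path length: 127000 mm³ / 0.175 mm² → 725714.3 mm.
Extrusion time = 725714.3 / 55 = 13194.8 s.
13194.8 s = 3.67 hours.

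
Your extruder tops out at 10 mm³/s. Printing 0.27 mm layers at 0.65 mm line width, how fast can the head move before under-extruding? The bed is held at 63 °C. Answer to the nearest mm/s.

Bead cross-section = 0.27 × 0.65 = 0.1755 mm².
Max speed = 10 / 0.1755 = 56.98 ≈ 57 mm/s.

57 mm/s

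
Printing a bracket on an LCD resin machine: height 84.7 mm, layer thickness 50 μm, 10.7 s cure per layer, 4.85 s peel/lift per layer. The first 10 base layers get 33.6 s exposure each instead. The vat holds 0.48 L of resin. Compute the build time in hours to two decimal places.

7.38 hours

Layers = ⌈84.7/0.05⌉ = 1694.
Bottom layers: 10 × (33.6 + 4.85) → 384.5 s.
Normal layers = 1684 × (10.7 + 4.85), so 26186.2 s.
Sum: 384.5 + 26186.2 = 26570.7 s → 7.38 hours.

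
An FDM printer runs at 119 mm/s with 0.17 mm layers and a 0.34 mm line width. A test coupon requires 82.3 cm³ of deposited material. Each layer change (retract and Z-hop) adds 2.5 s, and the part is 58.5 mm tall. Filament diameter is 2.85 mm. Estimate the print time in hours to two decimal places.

Line area = 0.17 × 0.34, so 0.0578 mm².
Toolpath length = 82.3 cm³ / 0.0578 mm² = 82300 / 0.0578 = 1423875.4 mm.
Extrusion time = 1423875.4 / 119, so 11965.3 s.
Number of layers: 58.5 / 0.17 → 345 (rounded up).
Non-print overhead: 345 × 2.5 → 862.5 s.
Total = 11965.3 + 862.5 = 12827.8 s = 3.56 hours.

3.56 hours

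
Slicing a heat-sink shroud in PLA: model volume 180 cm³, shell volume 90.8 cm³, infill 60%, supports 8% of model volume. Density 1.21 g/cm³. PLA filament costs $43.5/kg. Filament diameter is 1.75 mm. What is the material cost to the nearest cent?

$8.35

Interior volume: 180 − 90.8 → 89.2 cm³.
Infill deposited = 0.60 × 89.2 = 53.52 cm³.
Support = 0.08 × 180, so 14.4 cm³.
Total printed volume: 90.8 + 53.52 + 14.4 → 158.72 cm³.
Mass = 158.72 × 1.21, so 192.0512 g.
Cost = 192.0512 g / 1000 × $43.5/kg = $8.35.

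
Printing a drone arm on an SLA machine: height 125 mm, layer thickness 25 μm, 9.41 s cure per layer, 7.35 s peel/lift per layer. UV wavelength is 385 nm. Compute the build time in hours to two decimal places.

23.28 hours

Layer count = ceil(125 / 0.025) = 5000.
Per-layer time: 9.41 + 7.35 → 16.76 s.
Build time: 5000 × 16.76 s = 83800 s, i.e. 23.28 hours.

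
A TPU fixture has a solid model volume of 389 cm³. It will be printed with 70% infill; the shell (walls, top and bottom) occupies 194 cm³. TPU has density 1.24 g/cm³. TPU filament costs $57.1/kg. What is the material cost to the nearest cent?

Interior volume: 389 − 194 → 195 cm³.
Infill deposited = 0.70 × 195, so 136.5 cm³.
Deposited volume = 194 + 136.5, so 330.5 cm³.
Mass = 330.5 × 1.24 = 409.82 g.
At $57.1/kg: 409.82/1000 × 57.1 = $23.40.

$23.40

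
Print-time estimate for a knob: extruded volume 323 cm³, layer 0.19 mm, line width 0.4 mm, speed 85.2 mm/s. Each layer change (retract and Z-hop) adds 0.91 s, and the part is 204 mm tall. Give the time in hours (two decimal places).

Extrusion cross-section = 0.19 × 0.4 = 0.076 mm².
Toolpath length = 323 cm³ / 0.076 mm² = 323000 / 0.076 = 4250000 mm.
Print-move time: 4250000 / 85.2 → 49882.6 s.
Layer count = ceil(204 / 0.19) = 1074.
Z-hop total = 1074 × 0.91, so 977.34 s.
Altogether 49882.6 + 977.34 = 50859.94 s, i.e. 14.13 hours.

14.13 hours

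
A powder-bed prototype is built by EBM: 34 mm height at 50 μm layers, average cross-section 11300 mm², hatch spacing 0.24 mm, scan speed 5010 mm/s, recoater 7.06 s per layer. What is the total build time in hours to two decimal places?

Number of layers: 34 / 0.05 → 680 (rounded up).
Scan path per layer = 11300 / 0.24, so 47083.3 mm.
Scan time per layer = 47083.3 / 5010 = 9.3979 s.
Per-layer time = 9.3979 + 7.06, so 16.4579 s.
680 layers × 16.4579 s/layer = 11191.372 s, i.e. 3.11 hours.

3.11 hours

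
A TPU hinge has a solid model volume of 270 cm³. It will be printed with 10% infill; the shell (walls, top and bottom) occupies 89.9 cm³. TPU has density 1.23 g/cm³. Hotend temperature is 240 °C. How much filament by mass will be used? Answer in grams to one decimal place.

132.7 g

Interior volume = 270 − 89.9, so 180.1 cm³.
Infill deposited: 0.10 × 180.1 → 18.01 cm³.
Total printed volume = 89.9 + 18.01, so 107.91 cm³.
Mass = 107.91 × 1.23 = 132.7293 g.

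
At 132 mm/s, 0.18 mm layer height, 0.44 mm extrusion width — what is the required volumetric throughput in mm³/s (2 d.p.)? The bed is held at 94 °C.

Extrusion cross-section = 0.18 × 0.44, so 0.0792 mm².
Volumetric flow = 132 × 0.0792 = 10.45 mm³/s.

10.45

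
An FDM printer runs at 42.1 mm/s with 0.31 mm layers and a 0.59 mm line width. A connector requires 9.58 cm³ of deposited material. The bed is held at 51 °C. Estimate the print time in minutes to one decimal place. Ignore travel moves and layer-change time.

20.7 minutes

Line area = 0.31 × 0.59 = 0.1829 mm².
Total extruded path = 9580/0.1829 = 52378.3 mm.
Extrusion time: 52378.3 / 42.1 → 1244.1 s.
In the requested units: 1244.1 s = 20.7 minutes.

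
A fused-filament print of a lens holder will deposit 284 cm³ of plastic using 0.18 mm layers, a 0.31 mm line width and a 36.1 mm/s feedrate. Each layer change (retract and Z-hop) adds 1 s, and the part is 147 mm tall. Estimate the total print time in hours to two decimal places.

39.39 hours

Line area = 0.18 × 0.31 = 0.0558 mm².
Total extruded path = 284000/0.0558 = 5089605.7 mm.
Print-move time = 5089605.7 / 36.1 = 140986.3 s.
Layer count = ceil(147 / 0.18) = 817.
Non-print overhead = 817 × 1 = 817 s.
Altogether 140986.3 + 817 = 141803.3 s, i.e. 39.39 hours.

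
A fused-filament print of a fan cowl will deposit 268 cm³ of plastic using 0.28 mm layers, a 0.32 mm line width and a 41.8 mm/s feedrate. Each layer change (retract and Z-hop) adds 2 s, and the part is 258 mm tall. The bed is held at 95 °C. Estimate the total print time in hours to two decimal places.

20.39 hours

Extrusion cross-section = 0.28 × 0.32, so 0.0896 mm².
Toolpath length = 268 cm³ / 0.0896 mm² = 268000 / 0.0896 = 2991071.4 mm.
Extrusion time = 2991071.4 / 41.8, so 71556.7 s.
Layers = ⌈258/0.28⌉ = 922.
Layer-change overhead: 922 × 2 → 1844 s.
Altogether 71556.7 + 1844 = 73400.7 s, i.e. 20.39 hours.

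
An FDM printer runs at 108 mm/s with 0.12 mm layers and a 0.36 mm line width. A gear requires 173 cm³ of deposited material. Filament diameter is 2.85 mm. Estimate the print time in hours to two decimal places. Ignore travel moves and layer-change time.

10.30 hours

Line area: 0.12 × 0.36 → 0.0432 mm².
Path length: 173000 mm³ / 0.0432 mm² → 4004629.6 mm.
Extrusion time = 4004629.6 / 108, so 37079.9 s.
That's 37079.9 s → 10.30 hours.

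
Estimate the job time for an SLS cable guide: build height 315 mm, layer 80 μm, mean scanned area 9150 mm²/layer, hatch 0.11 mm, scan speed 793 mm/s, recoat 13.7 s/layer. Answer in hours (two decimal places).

Layer count = ceil(315 / 0.08) = 3938.
Scan path per layer = 9150 / 0.11, so 83181.8 mm.
Per-layer scan time = 83181.8 / 793, so 104.8951 s.
Time per layer: 104.8951 + 13.7 → 118.5951 s.
Build time = 3938 × 118.5951 = 467027.5038 s = 129.73 hours.

129.73 hours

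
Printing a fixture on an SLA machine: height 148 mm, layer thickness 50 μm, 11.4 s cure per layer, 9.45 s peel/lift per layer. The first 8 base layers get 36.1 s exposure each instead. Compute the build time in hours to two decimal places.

17.20 hours

Layers = ⌈148/0.05⌉ = 2960.
Base layers = 8 × (36.1 + 9.45) = 364.4 s.
Regular layers = 2952 × (11.4 + 9.45) = 61549.2 s.
Total = 364.4 + 61549.2 = 61913.6 s = 17.20 hours.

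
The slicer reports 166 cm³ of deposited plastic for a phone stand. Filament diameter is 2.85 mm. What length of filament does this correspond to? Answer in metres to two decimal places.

Filament cross-section = π × (2.85/2)² = 6.3794 mm².
Length = 166 cm³ / 6.3794 mm² = 166000 / 6.3794 = 26021.26 mm = 26.02 m.

26.02 m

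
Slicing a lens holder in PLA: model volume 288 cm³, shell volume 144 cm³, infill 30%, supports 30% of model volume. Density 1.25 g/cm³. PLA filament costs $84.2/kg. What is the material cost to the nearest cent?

Infill region = 288 − 144 = 144 cm³.
Infill volume: 0.30 × 144 → 43.2 cm³.
Support = 0.30 × 288, so 86.4 cm³.
Total printed volume = 144 + 43.2 + 86.4, so 273.6 cm³.
Mass: 273.6 × 1.25 → 342 g.
Cost = 342 g / 1000 × $84.2/kg = $28.80.

$28.80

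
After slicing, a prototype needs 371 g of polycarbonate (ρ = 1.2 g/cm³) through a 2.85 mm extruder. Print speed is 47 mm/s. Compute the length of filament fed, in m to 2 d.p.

48.46 m

Extruded volume: 371/1.2 = 309.1667 cm³ (309166.7 mm³).
Cross-section of 2.85 mm filament: π·(2.85/2)² = 6.3794 mm².
L = V/A = 309166.7/6.3794 = 48463.29 mm → 48.46 m.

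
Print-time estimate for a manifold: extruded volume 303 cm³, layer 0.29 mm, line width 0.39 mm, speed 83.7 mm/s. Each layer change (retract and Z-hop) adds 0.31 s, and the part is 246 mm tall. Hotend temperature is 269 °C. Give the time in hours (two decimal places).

Line area = 0.29 × 0.39, so 0.1131 mm².
Total extruded path = 303000/0.1131 = 2679045.1 mm.
Extrusion time = 2679045.1 / 83.7, so 32007.7 s.
Number of layers: 246 / 0.29 → 849 (rounded up).
Z-hop total = 849 × 0.31, so 263.19 s.
Altogether 32007.7 + 263.19 = 32270.89 s, i.e. 8.96 hours.

8.96 hours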